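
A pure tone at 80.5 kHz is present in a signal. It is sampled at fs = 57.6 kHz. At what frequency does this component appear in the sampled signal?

80.5 kHz mod fs = 22.9 kHz.
22.9 kHz ≤ fs/2 = 28.8 kHz, appears at 22.9 kHz.

22.9 kHz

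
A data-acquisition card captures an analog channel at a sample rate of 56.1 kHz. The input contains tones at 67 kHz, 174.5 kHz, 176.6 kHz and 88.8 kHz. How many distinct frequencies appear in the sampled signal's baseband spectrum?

fs/2 = 28.05 kHz.
67 kHz mod fs = 10.9 kHz.
10.9 kHz ≤ fs/2 = 28.05 kHz, appears at 10.9 kHz.
174.5 kHz mod fs = 6.2 kHz.
6.2 kHz ≤ fs/2 = 28.05 kHz, appears at 6.2 kHz.
176.6 kHz mod fs = 8.3 kHz.
8.3 kHz ≤ fs/2 = 28.05 kHz, appears at 8.3 kHz.
88.8 kHz mod fs = 32.7 kHz.
32.7 kHz > fs/2 = 28.05 kHz, folds to fs − 32.7 kHz = 23.4 kHz.
Distinct values: {6.2 kHz, 8.3 kHz, 10.9 kHz, 23.4 kHz} → 4.

4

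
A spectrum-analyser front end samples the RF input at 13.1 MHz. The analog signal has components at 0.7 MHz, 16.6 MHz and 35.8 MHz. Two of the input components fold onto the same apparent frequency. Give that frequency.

fs/2 = 6.55 MHz.
0.7 MHz ≤ fs/2 = 6.55 MHz, passes unchanged.
16.6 MHz mod fs = 3.5 MHz.
3.5 MHz ≤ fs/2 = 6.55 MHz, appears at 3.5 MHz.
35.8 MHz mod fs = 9.6 MHz.
9.6 MHz > fs/2 = 6.55 MHz, folds to fs − 9.6 MHz = 3.5 MHz.
16.6 MHz and 35.8 MHz both map to 3.5 MHz.

3.5 MHz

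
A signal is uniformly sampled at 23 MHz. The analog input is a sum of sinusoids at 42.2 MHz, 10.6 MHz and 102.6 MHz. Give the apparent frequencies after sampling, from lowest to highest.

fs/2 = 11.5 MHz.
42.2 MHz mod fs = 19.2 MHz.
19.2 MHz > fs/2 = 11.5 MHz, folds to fs − 19.2 MHz = 3.8 MHz.
10.6 MHz ≤ fs/2 = 11.5 MHz, passes unchanged.
102.6 MHz mod fs = 10.6 MHz.
10.6 MHz ≤ fs/2 = 11.5 MHz, appears at 10.6 MHz.
Distinct values: {3.8 MHz, 10.6 MHz}.

3.8 MHz, 10.6 MHz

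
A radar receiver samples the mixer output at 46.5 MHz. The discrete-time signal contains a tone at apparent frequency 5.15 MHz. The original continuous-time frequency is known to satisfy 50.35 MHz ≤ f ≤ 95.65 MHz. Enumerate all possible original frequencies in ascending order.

Frequencies that alias to 5.15 MHz are k·fs ± 5.15 MHz for integer k ≥ 0.
k=0: 5.15 MHz.
k=1: 41.35 MHz, 51.65 MHz.
k=2: 87.85 MHz, 98.15 MHz.
k=3: 134.35 MHz, 144.65 MHz.
Within [50.35 MHz, 95.65 MHz]: 51.65 MHz, 87.85 MHz.

51.65 MHz, 87.85 MHz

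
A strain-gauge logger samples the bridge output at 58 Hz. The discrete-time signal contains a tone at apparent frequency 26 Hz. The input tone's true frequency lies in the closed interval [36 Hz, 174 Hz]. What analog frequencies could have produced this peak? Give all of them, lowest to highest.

84 Hz, 90 Hz, 142 Hz, 148 Hz

Frequencies that alias to 26 Hz are k·fs ± 26 Hz for integer k ≥ 0.
k=0: 26 Hz.
k=1: 32 Hz, 84 Hz.
k=2: 90 Hz, 142 Hz.
k=3: 148 Hz, 200 Hz.
k=4: 206 Hz, 258 Hz.
Within [36 Hz, 174 Hz]: 84 Hz, 90 Hz, 142 Hz, 148 Hz.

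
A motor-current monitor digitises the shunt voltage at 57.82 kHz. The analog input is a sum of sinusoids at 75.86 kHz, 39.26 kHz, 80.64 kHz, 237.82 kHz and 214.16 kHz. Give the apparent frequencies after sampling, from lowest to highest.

6.54 kHz, 17.12 kHz, 18.04 kHz, 18.56 kHz, 22.82 kHz

fs/2 = 28.91 kHz.
75.86 kHz mod fs = 18.04 kHz.
18.04 kHz ≤ fs/2 = 28.91 kHz, appears at 18.04 kHz.
39.26 kHz > fs/2 = 28.91 kHz, folds to fs − 39.26 kHz = 18.56 kHz.
80.64 kHz mod fs = 22.82 kHz.
22.82 kHz ≤ fs/2 = 28.91 kHz, appears at 22.82 kHz.
237.82 kHz mod fs = 6.54 kHz.
6.54 kHz ≤ fs/2 = 28.91 kHz, appears at 6.54 kHz.
214.16 kHz mod fs = 40.7 kHz.
40.7 kHz > fs/2 = 28.91 kHz, folds to fs − 40.7 kHz = 17.12 kHz.
Distinct values: {6.54 kHz, 17.12 kHz, 18.04 kHz, 18.56 kHz, 22.82 kHz}.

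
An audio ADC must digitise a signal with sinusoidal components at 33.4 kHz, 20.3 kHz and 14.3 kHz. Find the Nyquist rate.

Highest-frequency component: 33.4 kHz.
Nyquist rate = 2 × 33.4 kHz = 66.8 kHz.

66.8 kHz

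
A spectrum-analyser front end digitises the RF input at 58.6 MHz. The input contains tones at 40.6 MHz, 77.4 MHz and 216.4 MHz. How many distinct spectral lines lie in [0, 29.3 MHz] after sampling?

fs/2 = 29.3 MHz.
40.6 MHz > fs/2 = 29.3 MHz, folds to fs − 40.6 MHz = 18 MHz.
77.4 MHz mod fs = 18.8 MHz.
18.8 MHz ≤ fs/2 = 29.3 MHz, appears at 18.8 MHz.
216.4 MHz mod fs = 40.6 MHz.
40.6 MHz > fs/2 = 29.3 MHz, folds to fs − 40.6 MHz = 18 MHz.
Distinct values: {18 MHz, 18.8 MHz} → 2.

2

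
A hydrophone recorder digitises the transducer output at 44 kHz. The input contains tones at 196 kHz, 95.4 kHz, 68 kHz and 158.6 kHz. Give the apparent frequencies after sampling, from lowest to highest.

fs/2 = 22 kHz.
196 kHz mod fs = 20 kHz.
20 kHz ≤ fs/2 = 22 kHz, appears at 20 kHz.
95.4 kHz mod fs = 7.4 kHz.
7.4 kHz ≤ fs/2 = 22 kHz, appears at 7.4 kHz.
68 kHz mod fs = 24 kHz.
24 kHz > fs/2 = 22 kHz, folds to fs − 24 kHz = 20 kHz.
158.6 kHz mod fs = 26.6 kHz.
26.6 kHz > fs/2 = 22 kHz, folds to fs − 26.6 kHz = 17.4 kHz.
Distinct values: {7.4 kHz, 17.4 kHz, 20 kHz}.

7.4 kHz, 17.4 kHz, 20 kHz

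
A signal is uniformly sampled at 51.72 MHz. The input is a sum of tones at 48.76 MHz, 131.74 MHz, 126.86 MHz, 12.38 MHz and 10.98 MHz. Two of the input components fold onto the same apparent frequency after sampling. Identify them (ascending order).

fs/2 = 25.86 MHz.
48.76 MHz > fs/2 = 25.86 MHz, folds to fs − 48.76 MHz = 2.96 MHz.
131.74 MHz mod fs = 28.3 MHz.
28.3 MHz > fs/2 = 25.86 MHz, folds to fs − 28.3 MHz = 23.42 MHz.
126.86 MHz mod fs = 23.42 MHz.
23.42 MHz ≤ fs/2 = 25.86 MHz, appears at 23.42 MHz.
12.38 MHz ≤ fs/2 = 25.86 MHz, passes unchanged.
10.98 MHz ≤ fs/2 = 25.86 MHz, passes unchanged.
126.86 MHz and 131.74 MHz both map to 23.42 MHz.

126.86 MHz, 131.74 MHz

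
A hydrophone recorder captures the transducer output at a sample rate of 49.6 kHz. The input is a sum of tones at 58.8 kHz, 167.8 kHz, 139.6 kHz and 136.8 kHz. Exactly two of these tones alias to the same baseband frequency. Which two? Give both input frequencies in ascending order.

fs/2 = 24.8 kHz.
58.8 kHz mod fs = 9.2 kHz.
9.2 kHz ≤ fs/2 = 24.8 kHz, appears at 9.2 kHz.
167.8 kHz mod fs = 19 kHz.
19 kHz ≤ fs/2 = 24.8 kHz, appears at 19 kHz.
139.6 kHz mod fs = 40.4 kHz.
40.4 kHz > fs/2 = 24.8 kHz, folds to fs − 40.4 kHz = 9.2 kHz.
136.8 kHz mod fs = 37.6 kHz.
37.6 kHz > fs/2 = 24.8 kHz, folds to fs − 37.6 kHz = 12 kHz.
58.8 kHz and 139.6 kHz both map to 9.2 kHz.

58.8 kHz, 139.6 kHz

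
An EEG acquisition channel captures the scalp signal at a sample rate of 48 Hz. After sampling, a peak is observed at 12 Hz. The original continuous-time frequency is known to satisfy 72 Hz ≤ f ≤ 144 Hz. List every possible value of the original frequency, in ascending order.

Frequencies that alias to 12 Hz are k·fs ± 12 Hz for integer k ≥ 0.
k=0: 12 Hz.
k=1: 36 Hz, 60 Hz.
k=2: 84 Hz, 108 Hz.
k=3: 132 Hz, 156 Hz.
k=4: 180 Hz, 204 Hz.
Within [72 Hz, 144 Hz]: 84 Hz, 108 Hz, 132 Hz.

84 Hz, 108 Hz, 132 Hz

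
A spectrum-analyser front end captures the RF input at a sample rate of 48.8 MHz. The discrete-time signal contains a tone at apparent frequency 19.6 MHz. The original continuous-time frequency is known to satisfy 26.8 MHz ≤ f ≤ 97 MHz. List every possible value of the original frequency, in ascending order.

Frequencies that alias to 19.6 MHz are k·fs ± 19.6 MHz for integer k ≥ 0.
k=0: 19.6 MHz.
k=1: 29.2 MHz, 68.4 MHz.
k=2: 78 MHz, 117.2 MHz.
k=3: 126.8 MHz, 166 MHz.
Within [26.8 MHz, 97 MHz]: 29.2 MHz, 68.4 MHz, 78 MHz.

29.2 MHz, 68.4 MHz, 78 MHz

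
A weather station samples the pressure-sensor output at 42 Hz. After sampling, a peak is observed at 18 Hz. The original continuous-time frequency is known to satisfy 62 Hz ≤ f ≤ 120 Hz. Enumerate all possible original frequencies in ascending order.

66 Hz, 102 Hz, 108 Hz

Frequencies that alias to 18 Hz are k·fs ± 18 Hz for integer k ≥ 0.
k=0: 18 Hz.
k=1: 24 Hz, 60 Hz.
k=2: 66 Hz, 102 Hz.
k=3: 108 Hz, 144 Hz.
k=4: 150 Hz, 186 Hz.
Within [62 Hz, 120 Hz]: 66 Hz, 102 Hz, 108 Hz.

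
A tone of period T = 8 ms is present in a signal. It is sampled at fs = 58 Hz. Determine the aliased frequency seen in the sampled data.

9 Hz

T = 8 ms → f = 1/T = 125 Hz.
125 Hz mod fs = 9 Hz.
9 Hz ≤ fs/2 = 29 Hz, appears at 9 Hz.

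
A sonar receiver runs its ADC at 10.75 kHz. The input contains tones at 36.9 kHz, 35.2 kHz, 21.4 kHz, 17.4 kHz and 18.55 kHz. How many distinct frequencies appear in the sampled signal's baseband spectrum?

fs/2 = 5.375 kHz.
36.9 kHz mod fs = 4.65 kHz.
4.65 kHz ≤ fs/2 = 5.375 kHz, appears at 4.65 kHz.
35.2 kHz mod fs = 2.95 kHz.
2.95 kHz ≤ fs/2 = 5.375 kHz, appears at 2.95 kHz.
21.4 kHz mod fs = 10.65 kHz.
10.65 kHz > fs/2 = 5.375 kHz, folds to fs − 10.65 kHz = 0.1 kHz.
17.4 kHz mod fs = 6.65 kHz.
6.65 kHz > fs/2 = 5.375 kHz, folds to fs − 6.65 kHz = 4.1 kHz.
18.55 kHz mod fs = 7.8 kHz.
7.8 kHz > fs/2 = 5.375 kHz, folds to fs − 7.8 kHz = 2.95 kHz.
Distinct values: {0.1 kHz, 2.95 kHz, 4.1 kHz, 4.65 kHz} → 4.

4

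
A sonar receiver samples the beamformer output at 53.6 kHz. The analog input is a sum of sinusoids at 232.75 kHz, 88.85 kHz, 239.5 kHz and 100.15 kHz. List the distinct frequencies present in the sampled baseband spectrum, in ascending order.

fs/2 = 26.8 kHz.
232.75 kHz mod fs = 18.35 kHz.
18.35 kHz ≤ fs/2 = 26.8 kHz, appears at 18.35 kHz.
88.85 kHz mod fs = 35.25 kHz.
35.25 kHz > fs/2 = 26.8 kHz, folds to fs − 35.25 kHz = 18.35 kHz.
239.5 kHz mod fs = 25.1 kHz.
25.1 kHz ≤ fs/2 = 26.8 kHz, appears at 25.1 kHz.
100.15 kHz mod fs = 46.55 kHz.
46.55 kHz > fs/2 = 26.8 kHz, folds to fs − 46.55 kHz = 7.05 kHz.
Distinct values: {7.05 kHz, 18.35 kHz, 25.1 kHz}.

7.05 kHz, 18.35 kHz, 25.1 kHz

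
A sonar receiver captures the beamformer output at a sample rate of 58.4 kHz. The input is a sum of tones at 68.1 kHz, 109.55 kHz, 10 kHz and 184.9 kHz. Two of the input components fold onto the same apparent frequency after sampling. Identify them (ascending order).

68.1 kHz, 184.9 kHz

fs/2 = 29.2 kHz.
68.1 kHz mod fs = 9.7 kHz.
9.7 kHz ≤ fs/2 = 29.2 kHz, appears at 9.7 kHz.
109.55 kHz mod fs = 51.15 kHz.
51.15 kHz > fs/2 = 29.2 kHz, folds to fs − 51.15 kHz = 7.25 kHz.
10 kHz ≤ fs/2 = 29.2 kHz, passes unchanged.
184.9 kHz mod fs = 9.7 kHz.
9.7 kHz ≤ fs/2 = 29.2 kHz, appears at 9.7 kHz.
68.1 kHz and 184.9 kHz both map to 9.7 kHz.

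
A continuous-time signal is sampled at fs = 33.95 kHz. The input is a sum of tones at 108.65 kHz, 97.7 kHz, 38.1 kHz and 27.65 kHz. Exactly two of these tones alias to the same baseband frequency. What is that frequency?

4.15 kHz

fs/2 = 16.975 kHz.
108.65 kHz mod fs = 6.8 kHz.
6.8 kHz ≤ fs/2 = 16.975 kHz, appears at 6.8 kHz.
97.7 kHz mod fs = 29.8 kHz.
29.8 kHz > fs/2 = 16.975 kHz, folds to fs − 29.8 kHz = 4.15 kHz.
38.1 kHz mod fs = 4.15 kHz.
4.15 kHz ≤ fs/2 = 16.975 kHz, appears at 4.15 kHz.
27.65 kHz > fs/2 = 16.975 kHz, folds to fs − 27.65 kHz = 6.3 kHz.
38.1 kHz and 97.7 kHz both map to 4.15 kHz.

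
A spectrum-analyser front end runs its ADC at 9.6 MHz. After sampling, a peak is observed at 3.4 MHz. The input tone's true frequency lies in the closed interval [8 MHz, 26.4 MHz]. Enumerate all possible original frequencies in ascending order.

Frequencies that alias to 3.4 MHz are k·fs ± 3.4 MHz for integer k ≥ 0.
k=0: 3.4 MHz.
k=1: 6.2 MHz, 13 MHz.
k=2: 15.8 MHz, 22.6 MHz.
k=3: 25.4 MHz, 32.2 MHz.
k=4: 35 MHz, 41.8 MHz.
Within [8 MHz, 26.4 MHz]: 13 MHz, 15.8 MHz, 22.6 MHz, 25.4 MHz.

13 MHz, 15.8 MHz, 22.6 MHz, 25.4 MHz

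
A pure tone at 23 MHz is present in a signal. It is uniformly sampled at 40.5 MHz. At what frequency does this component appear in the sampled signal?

23 MHz > fs/2 = 20.25 MHz, folds to fs − 23 MHz = 17.5 MHz.

17.5 MHz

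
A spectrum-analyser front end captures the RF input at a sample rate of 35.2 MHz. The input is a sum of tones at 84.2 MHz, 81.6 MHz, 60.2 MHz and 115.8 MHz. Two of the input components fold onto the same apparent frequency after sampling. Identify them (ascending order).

fs/2 = 17.6 MHz.
84.2 MHz mod fs = 13.8 MHz.
13.8 MHz ≤ fs/2 = 17.6 MHz, appears at 13.8 MHz.
81.6 MHz mod fs = 11.2 MHz.
11.2 MHz ≤ fs/2 = 17.6 MHz, appears at 11.2 MHz.
60.2 MHz mod fs = 25 MHz.
25 MHz > fs/2 = 17.6 MHz, folds to fs − 25 MHz = 10.2 MHz.
115.8 MHz mod fs = 10.2 MHz.
10.2 MHz ≤ fs/2 = 17.6 MHz, appears at 10.2 MHz.
60.2 MHz and 115.8 MHz both map to 10.2 MHz.

60.2 MHz, 115.8 MHz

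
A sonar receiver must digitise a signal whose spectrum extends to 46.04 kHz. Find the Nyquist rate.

Nyquist rate = 2 × 46.04 kHz = 92.08 kHz.

92.08 kHz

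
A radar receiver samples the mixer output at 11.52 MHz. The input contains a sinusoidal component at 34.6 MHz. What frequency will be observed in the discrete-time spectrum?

34.6 MHz mod fs = 0.04 MHz.
0.04 MHz ≤ fs/2 = 5.76 MHz, appears at 0.04 MHz.

0.04 MHz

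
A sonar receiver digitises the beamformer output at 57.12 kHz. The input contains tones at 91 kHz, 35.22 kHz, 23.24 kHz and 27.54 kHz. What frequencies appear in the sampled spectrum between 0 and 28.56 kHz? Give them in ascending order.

fs/2 = 28.56 kHz.
91 kHz mod fs = 33.88 kHz.
33.88 kHz > fs/2 = 28.56 kHz, folds to fs − 33.88 kHz = 23.24 kHz.
35.22 kHz > fs/2 = 28.56 kHz, folds to fs − 35.22 kHz = 21.9 kHz.
23.24 kHz ≤ fs/2 = 28.56 kHz, passes unchanged.
27.54 kHz ≤ fs/2 = 28.56 kHz, passes unchanged.
Distinct values: {21.9 kHz, 23.24 kHz, 27.54 kHz}.

21.9 kHz, 23.24 kHz, 27.54 kHz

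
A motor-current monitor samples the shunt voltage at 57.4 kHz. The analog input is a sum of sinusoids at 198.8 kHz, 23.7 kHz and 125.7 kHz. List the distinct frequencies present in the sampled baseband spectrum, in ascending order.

fs/2 = 28.7 kHz.
198.8 kHz mod fs = 26.6 kHz.
26.6 kHz ≤ fs/2 = 28.7 kHz, appears at 26.6 kHz.
23.7 kHz ≤ fs/2 = 28.7 kHz, passes unchanged.
125.7 kHz mod fs = 10.9 kHz.
10.9 kHz ≤ fs/2 = 28.7 kHz, appears at 10.9 kHz.
Distinct values: {10.9 kHz, 23.7 kHz, 26.6 kHz}.

10.9 kHz, 23.7 kHz, 26.6 kHz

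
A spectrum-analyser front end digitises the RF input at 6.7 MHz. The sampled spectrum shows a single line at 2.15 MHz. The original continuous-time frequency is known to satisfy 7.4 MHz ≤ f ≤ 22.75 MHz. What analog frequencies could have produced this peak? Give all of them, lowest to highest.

Frequencies that alias to 2.15 MHz are k·fs ± 2.15 MHz for integer k ≥ 0.
k=0: 2.15 MHz.
k=1: 4.55 MHz, 8.85 MHz.
k=2: 11.25 MHz, 15.55 MHz.
k=3: 17.95 MHz, 22.25 MHz.
k=4: 24.65 MHz, 28.95 MHz.
Within [7.4 MHz, 22.75 MHz]: 8.85 MHz, 11.25 MHz, 15.55 MHz, 17.95 MHz, 22.25 MHz.

8.85 MHz, 11.25 MHz, 15.55 MHz, 17.95 MHz, 22.25 MHz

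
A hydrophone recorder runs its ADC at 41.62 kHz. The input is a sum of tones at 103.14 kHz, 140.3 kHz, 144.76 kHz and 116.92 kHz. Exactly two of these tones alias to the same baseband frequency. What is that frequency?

fs/2 = 20.81 kHz.
103.14 kHz mod fs = 19.9 kHz.
19.9 kHz ≤ fs/2 = 20.81 kHz, appears at 19.9 kHz.
140.3 kHz mod fs = 15.44 kHz.
15.44 kHz ≤ fs/2 = 20.81 kHz, appears at 15.44 kHz.
144.76 kHz mod fs = 19.9 kHz.
19.9 kHz ≤ fs/2 = 20.81 kHz, appears at 19.9 kHz.
116.92 kHz mod fs = 33.68 kHz.
33.68 kHz > fs/2 = 20.81 kHz, folds to fs − 33.68 kHz = 7.94 kHz.
103.14 kHz and 144.76 kHz both map to 19.9 kHz.

19.9 kHz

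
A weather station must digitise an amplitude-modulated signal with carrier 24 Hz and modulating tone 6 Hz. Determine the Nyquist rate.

AM sidebands sit at fc ± fm = 18 Hz and 30 Hz.
Highest-frequency component: 30 Hz.
Nyquist rate = 2 × 30 Hz = 60 Hz.

60 Hz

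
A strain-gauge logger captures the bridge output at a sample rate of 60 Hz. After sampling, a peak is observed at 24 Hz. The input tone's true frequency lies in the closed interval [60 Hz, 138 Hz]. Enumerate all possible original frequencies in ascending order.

84 Hz, 96 Hz

Frequencies that alias to 24 Hz are k·fs ± 24 Hz for integer k ≥ 0.
k=0: 24 Hz.
k=1: 36 Hz, 84 Hz.
k=2: 96 Hz, 144 Hz.
k=3: 156 Hz, 204 Hz.
Within [60 Hz, 138 Hz]: 84 Hz, 96 Hz.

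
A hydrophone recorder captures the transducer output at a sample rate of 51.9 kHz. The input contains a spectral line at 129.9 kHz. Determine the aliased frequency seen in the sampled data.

129.9 kHz mod fs = 26.1 kHz.
26.1 kHz > fs/2 = 25.95 kHz, folds to fs − 26.1 kHz = 25.8 kHz.

25.8 kHz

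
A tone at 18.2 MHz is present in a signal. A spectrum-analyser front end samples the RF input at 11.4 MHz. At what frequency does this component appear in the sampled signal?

18.2 MHz mod fs = 6.8 MHz.
6.8 MHz > fs/2 = 5.7 MHz, folds to fs − 6.8 MHz = 4.6 MHz.

4.6 MHz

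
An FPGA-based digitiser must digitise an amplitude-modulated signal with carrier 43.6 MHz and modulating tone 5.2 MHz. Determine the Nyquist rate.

97.6 MHz

AM sidebands sit at fc ± fm = 38.4 MHz and 48.8 MHz.
Highest-frequency component: 48.8 MHz.
Nyquist rate = 2 × 48.8 MHz = 97.6 MHz.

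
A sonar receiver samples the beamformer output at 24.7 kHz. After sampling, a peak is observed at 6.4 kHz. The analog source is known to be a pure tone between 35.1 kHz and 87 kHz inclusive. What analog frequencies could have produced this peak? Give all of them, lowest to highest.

43 kHz, 55.8 kHz, 67.7 kHz, 80.5 kHz

Frequencies that alias to 6.4 kHz are k·fs ± 6.4 kHz for integer k ≥ 0.
k=0: 6.4 kHz.
k=1: 18.3 kHz, 31.1 kHz.
k=2: 43 kHz, 55.8 kHz.
k=3: 67.7 kHz, 80.5 kHz.
k=4: 92.4 kHz, 105.2 kHz.
Within [35.1 kHz, 87 kHz]: 43 kHz, 55.8 kHz, 67.7 kHz, 80.5 kHz.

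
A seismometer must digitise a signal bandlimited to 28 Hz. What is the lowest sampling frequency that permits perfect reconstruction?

56 Hz

Nyquist rate = 2 × 28 Hz = 56 Hz.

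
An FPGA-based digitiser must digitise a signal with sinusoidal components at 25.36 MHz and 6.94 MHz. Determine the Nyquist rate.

50.72 MHz

Highest-frequency component: 25.36 MHz.
Nyquist rate = 2 × 25.36 MHz = 50.72 MHz.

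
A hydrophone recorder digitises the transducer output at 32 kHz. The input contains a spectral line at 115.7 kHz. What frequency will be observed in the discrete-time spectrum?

115.7 kHz mod fs = 19.7 kHz.
19.7 kHz > fs/2 = 16 kHz, folds to fs − 19.7 kHz = 12.3 kHz.

12.3 kHz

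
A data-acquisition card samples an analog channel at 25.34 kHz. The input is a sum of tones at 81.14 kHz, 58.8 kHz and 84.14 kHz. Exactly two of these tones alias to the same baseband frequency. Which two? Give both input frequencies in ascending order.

58.8 kHz, 84.14 kHz

fs/2 = 12.67 kHz.
81.14 kHz mod fs = 5.12 kHz.
5.12 kHz ≤ fs/2 = 12.67 kHz, appears at 5.12 kHz.
58.8 kHz mod fs = 8.12 kHz.
8.12 kHz ≤ fs/2 = 12.67 kHz, appears at 8.12 kHz.
84.14 kHz mod fs = 8.12 kHz.
8.12 kHz ≤ fs/2 = 12.67 kHz, appears at 8.12 kHz.
58.8 kHz and 84.14 kHz both map to 8.12 kHz.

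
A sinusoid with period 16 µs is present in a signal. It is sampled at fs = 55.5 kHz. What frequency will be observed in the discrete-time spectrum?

7 kHz

T = 16 µs → f = 1/T = 62.5 kHz.
62.5 kHz mod fs = 7 kHz.
7 kHz ≤ fs/2 = 27.75 kHz, appears at 7 kHz.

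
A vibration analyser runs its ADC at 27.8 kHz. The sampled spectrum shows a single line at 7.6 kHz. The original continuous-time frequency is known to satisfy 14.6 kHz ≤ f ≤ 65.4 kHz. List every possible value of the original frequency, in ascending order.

20.2 kHz, 35.4 kHz, 48 kHz, 63.2 kHz

Frequencies that alias to 7.6 kHz are k·fs ± 7.6 kHz for integer k ≥ 0.
k=0: 7.6 kHz.
k=1: 20.2 kHz, 35.4 kHz.
k=2: 48 kHz, 63.2 kHz.
k=3: 75.8 kHz, 91 kHz.
Within [14.6 kHz, 65.4 kHz]: 20.2 kHz, 35.4 kHz, 48 kHz, 63.2 kHz.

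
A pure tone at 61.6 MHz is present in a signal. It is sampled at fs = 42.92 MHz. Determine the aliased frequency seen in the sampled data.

18.68 MHz

61.6 MHz mod fs = 18.68 MHz.
18.68 MHz ≤ fs/2 = 21.46 MHz, appears at 18.68 MHz.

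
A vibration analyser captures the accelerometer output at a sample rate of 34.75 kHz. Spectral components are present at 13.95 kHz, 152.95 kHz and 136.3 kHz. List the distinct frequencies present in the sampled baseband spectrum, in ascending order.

fs/2 = 17.375 kHz.
13.95 kHz ≤ fs/2 = 17.375 kHz, passes unchanged.
152.95 kHz mod fs = 13.95 kHz.
13.95 kHz ≤ fs/2 = 17.375 kHz, appears at 13.95 kHz.
136.3 kHz mod fs = 32.05 kHz.
32.05 kHz > fs/2 = 17.375 kHz, folds to fs − 32.05 kHz = 2.7 kHz.
Distinct values: {2.7 kHz, 13.95 kHz}.

2.7 kHz, 13.95 kHz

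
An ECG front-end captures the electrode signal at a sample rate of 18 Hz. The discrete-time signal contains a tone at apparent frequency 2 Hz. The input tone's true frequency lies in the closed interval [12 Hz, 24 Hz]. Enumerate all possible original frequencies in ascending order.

16 Hz, 20 Hz

Frequencies that alias to 2 Hz are k·fs ± 2 Hz for integer k ≥ 0.
k=0: 2 Hz.
k=1: 16 Hz, 20 Hz.
k=2: 34 Hz, 38 Hz.
Within [12 Hz, 24 Hz]: 16 Hz, 20 Hz.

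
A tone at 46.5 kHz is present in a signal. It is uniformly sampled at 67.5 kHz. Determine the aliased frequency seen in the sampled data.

46.5 kHz > fs/2 = 33.75 kHz, folds to fs − 46.5 kHz = 21 kHz.

21 kHz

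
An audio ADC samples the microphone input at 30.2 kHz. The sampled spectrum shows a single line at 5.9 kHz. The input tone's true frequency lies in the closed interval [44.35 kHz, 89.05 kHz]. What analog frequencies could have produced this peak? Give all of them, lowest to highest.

Frequencies that alias to 5.9 kHz are k·fs ± 5.9 kHz for integer k ≥ 0.
k=0: 5.9 kHz.
k=1: 24.3 kHz, 36.1 kHz.
k=2: 54.5 kHz, 66.3 kHz.
k=3: 84.7 kHz, 96.5 kHz.
k=4: 114.9 kHz, 126.7 kHz.
Within [44.35 kHz, 89.05 kHz]: 54.5 kHz, 66.3 kHz, 84.7 kHz.

54.5 kHz, 66.3 kHz, 84.7 kHz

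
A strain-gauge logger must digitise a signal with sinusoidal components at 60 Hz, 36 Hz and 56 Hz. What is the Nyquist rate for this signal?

120 Hz

Highest-frequency component: 60 Hz.
Nyquist rate = 2 × 60 Hz = 120 Hz.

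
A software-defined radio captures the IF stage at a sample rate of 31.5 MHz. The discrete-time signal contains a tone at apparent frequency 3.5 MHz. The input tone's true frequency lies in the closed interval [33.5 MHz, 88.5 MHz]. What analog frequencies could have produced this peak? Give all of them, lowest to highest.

35 MHz, 59.5 MHz, 66.5 MHz

Frequencies that alias to 3.5 MHz are k·fs ± 3.5 MHz for integer k ≥ 0.
k=0: 3.5 MHz.
k=1: 28 MHz, 35 MHz.
k=2: 59.5 MHz, 66.5 MHz.
k=3: 91 MHz, 98 MHz.
Within [33.5 MHz, 88.5 MHz]: 35 MHz, 59.5 MHz, 66.5 MHz.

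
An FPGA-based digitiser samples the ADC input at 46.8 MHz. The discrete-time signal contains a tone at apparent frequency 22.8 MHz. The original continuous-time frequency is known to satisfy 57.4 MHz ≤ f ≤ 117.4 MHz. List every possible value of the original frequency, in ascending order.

69.6 MHz, 70.8 MHz, 116.4 MHz

Frequencies that alias to 22.8 MHz are k·fs ± 22.8 MHz for integer k ≥ 0.
k=0: 22.8 MHz.
k=1: 24 MHz, 69.6 MHz.
k=2: 70.8 MHz, 116.4 MHz.
k=3: 117.6 MHz, 163.2 MHz.
Within [57.4 MHz, 117.4 MHz]: 69.6 MHz, 70.8 MHz, 116.4 MHz.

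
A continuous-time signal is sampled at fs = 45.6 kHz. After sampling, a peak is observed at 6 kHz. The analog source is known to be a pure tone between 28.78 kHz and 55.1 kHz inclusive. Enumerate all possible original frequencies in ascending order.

Frequencies that alias to 6 kHz are k·fs ± 6 kHz for integer k ≥ 0.
k=0: 6 kHz.
k=1: 39.6 kHz, 51.6 kHz.
k=2: 85.2 kHz, 97.2 kHz.
Within [28.78 kHz, 55.1 kHz]: 39.6 kHz, 51.6 kHz.

39.6 kHz, 51.6 kHz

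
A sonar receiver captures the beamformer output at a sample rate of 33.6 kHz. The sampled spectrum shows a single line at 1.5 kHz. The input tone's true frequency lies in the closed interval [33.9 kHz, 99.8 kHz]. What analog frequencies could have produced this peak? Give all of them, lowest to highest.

35.1 kHz, 65.7 kHz, 68.7 kHz, 99.3 kHz

Frequencies that alias to 1.5 kHz are k·fs ± 1.5 kHz for integer k ≥ 0.
k=0: 1.5 kHz.
k=1: 32.1 kHz, 35.1 kHz.
k=2: 65.7 kHz, 68.7 kHz.
k=3: 99.3 kHz, 102.3 kHz.
k=4: 132.9 kHz, 135.9 kHz.
Within [33.9 kHz, 99.8 kHz]: 35.1 kHz, 65.7 kHz, 68.7 kHz, 99.3 kHz.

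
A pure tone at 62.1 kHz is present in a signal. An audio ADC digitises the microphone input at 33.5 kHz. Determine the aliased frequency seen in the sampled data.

4.9 kHz

62.1 kHz mod fs = 28.6 kHz.
28.6 kHz > fs/2 = 16.75 kHz, folds to fs − 28.6 kHz = 4.9 kHz.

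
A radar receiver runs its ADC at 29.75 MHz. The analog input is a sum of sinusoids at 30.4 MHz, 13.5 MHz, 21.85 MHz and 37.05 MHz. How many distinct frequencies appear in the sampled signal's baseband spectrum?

4

fs/2 = 14.875 MHz.
30.4 MHz mod fs = 0.65 MHz.
0.65 MHz ≤ fs/2 = 14.875 MHz, appears at 0.65 MHz.
13.5 MHz ≤ fs/2 = 14.875 MHz, passes unchanged.
21.85 MHz > fs/2 = 14.875 MHz, folds to fs − 21.85 MHz = 7.9 MHz.
37.05 MHz mod fs = 7.3 MHz.
7.3 MHz ≤ fs/2 = 14.875 MHz, appears at 7.3 MHz.
Distinct values: {0.65 MHz, 7.3 MHz, 7.9 MHz, 13.5 MHz} → 4.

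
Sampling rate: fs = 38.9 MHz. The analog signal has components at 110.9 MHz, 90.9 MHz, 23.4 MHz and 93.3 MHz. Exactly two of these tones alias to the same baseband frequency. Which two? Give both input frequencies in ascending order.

fs/2 = 19.45 MHz.
110.9 MHz mod fs = 33.1 MHz.
33.1 MHz > fs/2 = 19.45 MHz, folds to fs − 33.1 MHz = 5.8 MHz.
90.9 MHz mod fs = 13.1 MHz.
13.1 MHz ≤ fs/2 = 19.45 MHz, appears at 13.1 MHz.
23.4 MHz > fs/2 = 19.45 MHz, folds to fs − 23.4 MHz = 15.5 MHz.
93.3 MHz mod fs = 15.5 MHz.
15.5 MHz ≤ fs/2 = 19.45 MHz, appears at 15.5 MHz.
23.4 MHz and 93.3 MHz both map to 15.5 MHz.

23.4 MHz, 93.3 MHz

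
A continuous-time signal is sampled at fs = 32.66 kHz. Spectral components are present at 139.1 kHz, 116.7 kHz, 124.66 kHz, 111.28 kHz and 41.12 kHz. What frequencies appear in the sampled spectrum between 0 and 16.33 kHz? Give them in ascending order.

5.98 kHz, 8.46 kHz, 13.3 kHz, 13.94 kHz

fs/2 = 16.33 kHz.
139.1 kHz mod fs = 8.46 kHz.
8.46 kHz ≤ fs/2 = 16.33 kHz, appears at 8.46 kHz.
116.7 kHz mod fs = 18.72 kHz.
18.72 kHz > fs/2 = 16.33 kHz, folds to fs − 18.72 kHz = 13.94 kHz.
124.66 kHz mod fs = 26.68 kHz.
26.68 kHz > fs/2 = 16.33 kHz, folds to fs − 26.68 kHz = 5.98 kHz.
111.28 kHz mod fs = 13.3 kHz.
13.3 kHz ≤ fs/2 = 16.33 kHz, appears at 13.3 kHz.
41.12 kHz mod fs = 8.46 kHz.
8.46 kHz ≤ fs/2 = 16.33 kHz, appears at 8.46 kHz.
Distinct values: {5.98 kHz, 8.46 kHz, 13.3 kHz, 13.94 kHz}.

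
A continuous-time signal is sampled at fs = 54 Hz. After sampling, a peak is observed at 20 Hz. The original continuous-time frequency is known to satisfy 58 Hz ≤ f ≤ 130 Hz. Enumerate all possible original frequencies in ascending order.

74 Hz, 88 Hz, 128 Hz

Frequencies that alias to 20 Hz are k·fs ± 20 Hz for integer k ≥ 0.
k=0: 20 Hz.
k=1: 34 Hz, 74 Hz.
k=2: 88 Hz, 128 Hz.
k=3: 142 Hz, 182 Hz.
Within [58 Hz, 130 Hz]: 74 Hz, 88 Hz, 128 Hz.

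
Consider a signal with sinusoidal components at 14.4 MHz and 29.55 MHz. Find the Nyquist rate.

59.1 MHz

Highest-frequency component: 29.55 MHz.
Nyquist rate = 2 × 29.55 MHz = 59.1 MHz.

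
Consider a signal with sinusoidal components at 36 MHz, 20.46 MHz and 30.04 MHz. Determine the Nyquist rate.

72 MHz

Highest-frequency component: 36 MHz.
Nyquist rate = 2 × 36 MHz = 72 MHz.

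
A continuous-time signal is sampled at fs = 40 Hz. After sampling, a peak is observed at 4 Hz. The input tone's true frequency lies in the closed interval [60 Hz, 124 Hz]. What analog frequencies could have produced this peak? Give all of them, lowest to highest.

76 Hz, 84 Hz, 116 Hz, 124 Hz

Frequencies that alias to 4 Hz are k·fs ± 4 Hz for integer k ≥ 0.
k=0: 4 Hz.
k=1: 36 Hz, 44 Hz.
k=2: 76 Hz, 84 Hz.
k=3: 116 Hz, 124 Hz.
k=4: 156 Hz, 164 Hz.
Within [60 Hz, 124 Hz]: 76 Hz, 84 Hz, 116 Hz, 124 Hz.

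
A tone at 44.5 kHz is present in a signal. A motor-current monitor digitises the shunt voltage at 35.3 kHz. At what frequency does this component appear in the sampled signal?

44.5 kHz mod fs = 9.2 kHz.
9.2 kHz ≤ fs/2 = 17.65 kHz, appears at 9.2 kHz.

9.2 kHz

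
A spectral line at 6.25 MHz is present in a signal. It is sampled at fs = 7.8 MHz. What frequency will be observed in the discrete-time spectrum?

1.55 MHz

6.25 MHz > fs/2 = 3.9 MHz, folds to fs − 6.25 MHz = 1.55 MHz.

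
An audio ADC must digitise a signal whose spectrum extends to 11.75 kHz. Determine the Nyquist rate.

23.5 kHz

Nyquist rate = 2 × 11.75 kHz = 23.5 kHz.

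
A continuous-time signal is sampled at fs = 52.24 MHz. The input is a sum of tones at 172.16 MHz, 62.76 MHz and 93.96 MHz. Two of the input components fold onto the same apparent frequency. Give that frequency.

fs/2 = 26.12 MHz.
172.16 MHz mod fs = 15.44 MHz.
15.44 MHz ≤ fs/2 = 26.12 MHz, appears at 15.44 MHz.
62.76 MHz mod fs = 10.52 MHz.
10.52 MHz ≤ fs/2 = 26.12 MHz, appears at 10.52 MHz.
93.96 MHz mod fs = 41.72 MHz.
41.72 MHz > fs/2 = 26.12 MHz, folds to fs − 41.72 MHz = 10.52 MHz.
62.76 MHz and 93.96 MHz both map to 10.52 MHz.

10.52 MHz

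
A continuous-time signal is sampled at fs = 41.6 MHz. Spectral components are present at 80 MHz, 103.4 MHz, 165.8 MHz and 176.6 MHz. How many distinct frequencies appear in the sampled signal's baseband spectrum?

fs/2 = 20.8 MHz.
80 MHz mod fs = 38.4 MHz.
38.4 MHz > fs/2 = 20.8 MHz, folds to fs − 38.4 MHz = 3.2 MHz.
103.4 MHz mod fs = 20.2 MHz.
20.2 MHz ≤ fs/2 = 20.8 MHz, appears at 20.2 MHz.
165.8 MHz mod fs = 41 MHz.
41 MHz > fs/2 = 20.8 MHz, folds to fs − 41 MHz = 0.6 MHz.
176.6 MHz mod fs = 10.2 MHz.
10.2 MHz ≤ fs/2 = 20.8 MHz, appears at 10.2 MHz.
Distinct values: {0.6 MHz, 3.2 MHz, 10.2 MHz, 20.2 MHz} → 4.

4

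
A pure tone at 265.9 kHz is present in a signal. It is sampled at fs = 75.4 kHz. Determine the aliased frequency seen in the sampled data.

35.7 kHz

265.9 kHz mod fs = 39.7 kHz.
39.7 kHz > fs/2 = 37.7 kHz, folds to fs − 39.7 kHz = 35.7 kHz.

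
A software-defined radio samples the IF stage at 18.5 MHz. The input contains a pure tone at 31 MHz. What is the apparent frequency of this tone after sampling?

31 MHz mod fs = 12.5 MHz.
12.5 MHz > fs/2 = 9.25 MHz, folds to fs − 12.5 MHz = 6 MHz.

6 MHz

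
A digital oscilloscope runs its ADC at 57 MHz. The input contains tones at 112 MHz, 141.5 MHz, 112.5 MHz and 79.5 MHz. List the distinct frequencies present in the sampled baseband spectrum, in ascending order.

fs/2 = 28.5 MHz.
112 MHz mod fs = 55 MHz.
55 MHz > fs/2 = 28.5 MHz, folds to fs − 55 MHz = 2 MHz.
141.5 MHz mod fs = 27.5 MHz.
27.5 MHz ≤ fs/2 = 28.5 MHz, appears at 27.5 MHz.
112.5 MHz mod fs = 55.5 MHz.
55.5 MHz > fs/2 = 28.5 MHz, folds to fs − 55.5 MHz = 1.5 MHz.
79.5 MHz mod fs = 22.5 MHz.
22.5 MHz ≤ fs/2 = 28.5 MHz, appears at 22.5 MHz.
Distinct values: {1.5 MHz, 2 MHz, 22.5 MHz, 27.5 MHz}.

1.5 MHz, 2 MHz, 22.5 MHz, 27.5 MHz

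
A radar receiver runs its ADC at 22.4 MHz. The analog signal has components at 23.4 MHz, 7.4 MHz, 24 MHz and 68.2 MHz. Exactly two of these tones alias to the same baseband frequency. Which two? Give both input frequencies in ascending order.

fs/2 = 11.2 MHz.
23.4 MHz mod fs = 1 MHz.
1 MHz ≤ fs/2 = 11.2 MHz, appears at 1 MHz.
7.4 MHz ≤ fs/2 = 11.2 MHz, passes unchanged.
24 MHz mod fs = 1.6 MHz.
1.6 MHz ≤ fs/2 = 11.2 MHz, appears at 1.6 MHz.
68.2 MHz mod fs = 1 MHz.
1 MHz ≤ fs/2 = 11.2 MHz, appears at 1 MHz.
23.4 MHz and 68.2 MHz both map to 1 MHz.

23.4 MHz, 68.2 MHz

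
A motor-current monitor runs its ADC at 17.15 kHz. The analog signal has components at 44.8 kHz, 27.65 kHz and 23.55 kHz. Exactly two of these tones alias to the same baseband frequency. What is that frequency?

fs/2 = 8.575 kHz.
44.8 kHz mod fs = 10.5 kHz.
10.5 kHz > fs/2 = 8.575 kHz, folds to fs − 10.5 kHz = 6.65 kHz.
27.65 kHz mod fs = 10.5 kHz.
10.5 kHz > fs/2 = 8.575 kHz, folds to fs − 10.5 kHz = 6.65 kHz.
23.55 kHz mod fs = 6.4 kHz.
6.4 kHz ≤ fs/2 = 8.575 kHz, appears at 6.4 kHz.
27.65 kHz and 44.8 kHz both map to 6.65 kHz.

6.65 kHz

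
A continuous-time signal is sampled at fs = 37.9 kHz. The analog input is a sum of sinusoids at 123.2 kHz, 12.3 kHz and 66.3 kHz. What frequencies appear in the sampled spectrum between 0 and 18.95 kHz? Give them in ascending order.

fs/2 = 18.95 kHz.
123.2 kHz mod fs = 9.5 kHz.
9.5 kHz ≤ fs/2 = 18.95 kHz, appears at 9.5 kHz.
12.3 kHz ≤ fs/2 = 18.95 kHz, passes unchanged.
66.3 kHz mod fs = 28.4 kHz.
28.4 kHz > fs/2 = 18.95 kHz, folds to fs − 28.4 kHz = 9.5 kHz.
Distinct values: {9.5 kHz, 12.3 kHz}.

9.5 kHz, 12.3 kHz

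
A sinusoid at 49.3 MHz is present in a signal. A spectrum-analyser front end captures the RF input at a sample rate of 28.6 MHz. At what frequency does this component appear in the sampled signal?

49.3 MHz mod fs = 20.7 MHz.
20.7 MHz > fs/2 = 14.3 MHz, folds to fs − 20.7 MHz = 7.9 MHz.

7.9 MHz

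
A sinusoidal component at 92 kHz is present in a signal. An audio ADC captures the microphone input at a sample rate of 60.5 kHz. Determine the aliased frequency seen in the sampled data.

29 kHz

92 kHz mod fs = 31.5 kHz.
31.5 kHz > fs/2 = 30.25 kHz, folds to fs − 31.5 kHz = 29 kHz.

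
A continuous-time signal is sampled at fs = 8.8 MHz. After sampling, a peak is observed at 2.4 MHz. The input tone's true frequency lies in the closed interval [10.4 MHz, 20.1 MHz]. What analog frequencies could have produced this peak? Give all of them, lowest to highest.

Frequencies that alias to 2.4 MHz are k·fs ± 2.4 MHz for integer k ≥ 0.
k=0: 2.4 MHz.
k=1: 6.4 MHz, 11.2 MHz.
k=2: 15.2 MHz, 20 MHz.
k=3: 24 MHz, 28.8 MHz.
Within [10.4 MHz, 20.1 MHz]: 11.2 MHz, 15.2 MHz, 20 MHz.

11.2 MHz, 15.2 MHz, 20 MHz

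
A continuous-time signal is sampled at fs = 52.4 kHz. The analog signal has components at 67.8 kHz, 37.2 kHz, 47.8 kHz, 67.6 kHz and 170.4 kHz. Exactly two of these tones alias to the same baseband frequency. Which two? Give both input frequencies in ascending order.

fs/2 = 26.2 kHz.
67.8 kHz mod fs = 15.4 kHz.
15.4 kHz ≤ fs/2 = 26.2 kHz, appears at 15.4 kHz.
37.2 kHz > fs/2 = 26.2 kHz, folds to fs − 37.2 kHz = 15.2 kHz.
47.8 kHz > fs/2 = 26.2 kHz, folds to fs − 47.8 kHz = 4.6 kHz.
67.6 kHz mod fs = 15.2 kHz.
15.2 kHz ≤ fs/2 = 26.2 kHz, appears at 15.2 kHz.
170.4 kHz mod fs = 13.2 kHz.
13.2 kHz ≤ fs/2 = 26.2 kHz, appears at 13.2 kHz.
37.2 kHz and 67.6 kHz both map to 15.2 kHz.

37.2 kHz, 67.6 kHz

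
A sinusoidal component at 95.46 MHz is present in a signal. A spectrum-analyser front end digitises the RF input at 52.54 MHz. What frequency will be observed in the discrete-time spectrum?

95.46 MHz mod fs = 42.92 MHz.
42.92 MHz > fs/2 = 26.27 MHz, folds to fs − 42.92 MHz = 9.62 MHz.

9.62 MHz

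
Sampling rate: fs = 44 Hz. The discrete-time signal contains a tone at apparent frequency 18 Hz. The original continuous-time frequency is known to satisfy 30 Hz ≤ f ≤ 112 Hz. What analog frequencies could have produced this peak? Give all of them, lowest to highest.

62 Hz, 70 Hz, 106 Hz

Frequencies that alias to 18 Hz are k·fs ± 18 Hz for integer k ≥ 0.
k=0: 18 Hz.
k=1: 26 Hz, 62 Hz.
k=2: 70 Hz, 106 Hz.
k=3: 114 Hz, 150 Hz.
Within [30 Hz, 112 Hz]: 62 Hz, 70 Hz, 106 Hz.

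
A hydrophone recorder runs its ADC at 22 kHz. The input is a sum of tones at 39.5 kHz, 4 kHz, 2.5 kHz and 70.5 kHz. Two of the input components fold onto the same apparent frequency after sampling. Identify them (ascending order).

39.5 kHz, 70.5 kHz

fs/2 = 11 kHz.
39.5 kHz mod fs = 17.5 kHz.
17.5 kHz > fs/2 = 11 kHz, folds to fs − 17.5 kHz = 4.5 kHz.
4 kHz ≤ fs/2 = 11 kHz, passes unchanged.
2.5 kHz ≤ fs/2 = 11 kHz, passes unchanged.
70.5 kHz mod fs = 4.5 kHz.
4.5 kHz ≤ fs/2 = 11 kHz, appears at 4.5 kHz.
39.5 kHz and 70.5 kHz both map to 4.5 kHz.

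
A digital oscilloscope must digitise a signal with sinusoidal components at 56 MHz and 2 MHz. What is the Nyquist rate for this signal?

Highest-frequency component: 56 MHz.
Nyquist rate = 2 × 56 MHz = 112 MHz.

112 MHz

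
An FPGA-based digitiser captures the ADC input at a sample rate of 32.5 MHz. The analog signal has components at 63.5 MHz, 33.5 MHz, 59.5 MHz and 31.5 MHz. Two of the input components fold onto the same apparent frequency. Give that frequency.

1 MHz

fs/2 = 16.25 MHz.
63.5 MHz mod fs = 31 MHz.
31 MHz > fs/2 = 16.25 MHz, folds to fs − 31 MHz = 1.5 MHz.
33.5 MHz mod fs = 1 MHz.
1 MHz ≤ fs/2 = 16.25 MHz, appears at 1 MHz.
59.5 MHz mod fs = 27 MHz.
27 MHz > fs/2 = 16.25 MHz, folds to fs − 27 MHz = 5.5 MHz.
31.5 MHz > fs/2 = 16.25 MHz, folds to fs − 31.5 MHz = 1 MHz.
31.5 MHz and 33.5 MHz both map to 1 MHz.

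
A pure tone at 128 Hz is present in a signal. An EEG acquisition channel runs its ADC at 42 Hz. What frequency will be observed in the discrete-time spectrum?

2 Hz

128 Hz mod fs = 2 Hz.
2 Hz ≤ fs/2 = 21 Hz, appears at 2 Hz.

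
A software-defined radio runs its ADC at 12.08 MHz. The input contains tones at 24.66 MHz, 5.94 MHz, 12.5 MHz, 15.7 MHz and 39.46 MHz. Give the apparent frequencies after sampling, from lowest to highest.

fs/2 = 6.04 MHz.
24.66 MHz mod fs = 0.5 MHz.
0.5 MHz ≤ fs/2 = 6.04 MHz, appears at 0.5 MHz.
5.94 MHz ≤ fs/2 = 6.04 MHz, passes unchanged.
12.5 MHz mod fs = 0.42 MHz.
0.42 MHz ≤ fs/2 = 6.04 MHz, appears at 0.42 MHz.
15.7 MHz mod fs = 3.62 MHz.
3.62 MHz ≤ fs/2 = 6.04 MHz, appears at 3.62 MHz.
39.46 MHz mod fs = 3.22 MHz.
3.22 MHz ≤ fs/2 = 6.04 MHz, appears at 3.22 MHz.
Distinct values: {0.42 MHz, 0.5 MHz, 3.22 MHz, 3.62 MHz, 5.94 MHz}.

0.42 MHz, 0.5 MHz, 3.22 MHz, 3.62 MHz, 5.94 MHz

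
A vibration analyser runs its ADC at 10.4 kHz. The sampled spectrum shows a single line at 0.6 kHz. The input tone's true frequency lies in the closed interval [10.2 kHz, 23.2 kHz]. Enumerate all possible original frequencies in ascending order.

11 kHz, 20.2 kHz, 21.4 kHz

Frequencies that alias to 0.6 kHz are k·fs ± 0.6 kHz for integer k ≥ 0.
k=0: 0.6 kHz.
k=1: 9.8 kHz, 11 kHz.
k=2: 20.2 kHz, 21.4 kHz.
k=3: 30.6 kHz, 31.8 kHz.
Within [10.2 kHz, 23.2 kHz]: 11 kHz, 20.2 kHz, 21.4 kHz.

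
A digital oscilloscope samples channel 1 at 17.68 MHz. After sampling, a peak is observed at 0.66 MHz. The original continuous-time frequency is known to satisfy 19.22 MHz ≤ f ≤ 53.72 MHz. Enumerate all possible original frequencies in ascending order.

Frequencies that alias to 0.66 MHz are k·fs ± 0.66 MHz for integer k ≥ 0.
k=0: 0.66 MHz.
k=1: 17.02 MHz, 18.34 MHz.
k=2: 34.7 MHz, 36.02 MHz.
k=3: 52.38 MHz, 53.7 MHz.
k=4: 70.06 MHz, 71.38 MHz.
Within [19.22 MHz, 53.72 MHz]: 34.7 MHz, 36.02 MHz, 52.38 MHz, 53.7 MHz.

34.7 MHz, 36.02 MHz, 52.38 MHz, 53.7 MHz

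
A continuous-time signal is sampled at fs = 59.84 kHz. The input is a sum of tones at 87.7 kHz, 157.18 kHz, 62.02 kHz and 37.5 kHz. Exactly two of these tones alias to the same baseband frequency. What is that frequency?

22.34 kHz

fs/2 = 29.92 kHz.
87.7 kHz mod fs = 27.86 kHz.
27.86 kHz ≤ fs/2 = 29.92 kHz, appears at 27.86 kHz.
157.18 kHz mod fs = 37.5 kHz.
37.5 kHz > fs/2 = 29.92 kHz, folds to fs − 37.5 kHz = 22.34 kHz.
62.02 kHz mod fs = 2.18 kHz.
2.18 kHz ≤ fs/2 = 29.92 kHz, appears at 2.18 kHz.
37.5 kHz > fs/2 = 29.92 kHz, folds to fs − 37.5 kHz = 22.34 kHz.
37.5 kHz and 157.18 kHz both map to 22.34 kHz.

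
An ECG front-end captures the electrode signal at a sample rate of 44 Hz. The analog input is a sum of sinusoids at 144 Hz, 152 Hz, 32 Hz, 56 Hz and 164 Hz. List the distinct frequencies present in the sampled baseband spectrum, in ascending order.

fs/2 = 22 Hz.
144 Hz mod fs = 12 Hz.
12 Hz ≤ fs/2 = 22 Hz, appears at 12 Hz.
152 Hz mod fs = 20 Hz.
20 Hz ≤ fs/2 = 22 Hz, appears at 20 Hz.
32 Hz > fs/2 = 22 Hz, folds to fs − 32 Hz = 12 Hz.
56 Hz mod fs = 12 Hz.
12 Hz ≤ fs/2 = 22 Hz, appears at 12 Hz.
164 Hz mod fs = 32 Hz.
32 Hz > fs/2 = 22 Hz, folds to fs − 32 Hz = 12 Hz.
Distinct values: {12 Hz, 20 Hz}.

12 Hz, 20 Hz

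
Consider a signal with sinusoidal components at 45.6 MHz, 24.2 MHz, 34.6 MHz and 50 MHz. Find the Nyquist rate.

100 MHz

Highest-frequency component: 50 MHz.
Nyquist rate = 2 × 50 MHz = 100 MHz.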